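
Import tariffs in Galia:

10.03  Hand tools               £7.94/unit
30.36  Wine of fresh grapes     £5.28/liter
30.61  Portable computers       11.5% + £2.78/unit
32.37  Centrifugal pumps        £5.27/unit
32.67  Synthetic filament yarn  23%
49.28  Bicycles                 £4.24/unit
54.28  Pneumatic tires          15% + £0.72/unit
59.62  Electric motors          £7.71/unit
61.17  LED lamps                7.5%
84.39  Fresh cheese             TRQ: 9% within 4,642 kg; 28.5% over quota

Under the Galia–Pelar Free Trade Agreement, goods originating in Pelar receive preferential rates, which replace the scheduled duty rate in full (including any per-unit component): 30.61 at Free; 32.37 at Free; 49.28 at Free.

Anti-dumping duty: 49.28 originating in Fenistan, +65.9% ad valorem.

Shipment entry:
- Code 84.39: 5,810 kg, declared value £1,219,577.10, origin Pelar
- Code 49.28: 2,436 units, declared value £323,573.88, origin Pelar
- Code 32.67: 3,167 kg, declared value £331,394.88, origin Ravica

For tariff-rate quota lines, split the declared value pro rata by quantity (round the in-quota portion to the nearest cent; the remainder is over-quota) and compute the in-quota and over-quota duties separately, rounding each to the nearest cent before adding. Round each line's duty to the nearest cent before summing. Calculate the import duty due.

£233,791.86

Line 1 (84.39, Pelar, 5,810 kg, £1,219,577.10):
Code 84.39 is under a tariff-rate quota (threshold 4,642 kg). In-quota: 4,642 kg at 9%; over-quota: 1,168 kg at 28.5%.
Pro-rata value split: in-quota = £1,219,577.10 × 4,642/5,810 = £974,402.22; over-quota = £1,219,577.10 − £974,402.22 = £245,174.88.
In-quota duty = £974,402.22 × 9% = £87,696.20. Over-quota duty = £245,174.88 × 28.5% = £69,874.84.
Line duty = £87,696.20 + £69,874.84 = £157,571.04.
Line 2 (49.28, Pelar, 2,436 units, £323,573.88):
Base rate for 49.28 is £4.24/unit.
Origin Pelar qualifies under the Galia–Pelar agreement and 49.28 is covered: preferential rate Free applies instead.
The additional-duty order on 49.28 targets Fenistan, not Pelar; it does not apply.
Duty = £323,573.88 × 0% = £0.00.
Line 3 (32.67, Ravica, 3,167 kg, £331,394.88):
Base rate for 32.67 is 23%.
Duty = £331,394.88 × 23% = £76,220.82.
Total = £157,571.04 + £0.00 + £76,220.82 = £233,791.86.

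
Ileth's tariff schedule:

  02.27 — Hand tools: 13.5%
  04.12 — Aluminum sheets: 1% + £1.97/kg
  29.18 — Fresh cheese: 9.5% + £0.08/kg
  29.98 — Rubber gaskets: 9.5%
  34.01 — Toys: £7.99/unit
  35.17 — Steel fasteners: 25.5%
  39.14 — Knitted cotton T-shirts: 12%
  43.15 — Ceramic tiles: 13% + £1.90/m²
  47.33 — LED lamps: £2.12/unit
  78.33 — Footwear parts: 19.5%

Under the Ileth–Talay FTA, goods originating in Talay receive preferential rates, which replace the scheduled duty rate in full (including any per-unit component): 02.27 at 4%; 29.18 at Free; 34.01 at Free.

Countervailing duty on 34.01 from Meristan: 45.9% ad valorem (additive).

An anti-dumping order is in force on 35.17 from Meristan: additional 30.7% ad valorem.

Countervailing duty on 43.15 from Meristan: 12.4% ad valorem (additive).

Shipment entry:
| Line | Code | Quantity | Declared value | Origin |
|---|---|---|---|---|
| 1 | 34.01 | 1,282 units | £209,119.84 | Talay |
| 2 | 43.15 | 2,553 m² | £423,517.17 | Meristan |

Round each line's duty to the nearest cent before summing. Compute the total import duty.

£112,424.06

Line 1 (34.01, Talay, 1,282 units, £209,119.84):
Base rate for 34.01 is £7.99/unit.
Origin Talay qualifies under the Ileth–Talay agreement and 34.01 is covered: preferential rate Free applies instead.
The additional-duty order on 34.01 targets Meristan, not Talay; it does not apply.
Duty = £209,119.84 × 0% = £0.00.
Line 2 (43.15, Meristan, 2,553 m², £423,517.17):
Base rate for 43.15 is 13% + £1.90/m².
Additional duty on 43.15 from Meristan: +12.4%. Applied ad valorem rate: 13% + 12.4% = 25.4%.
Duty = £423,517.17 × 25.4% + 2,553 × £1.90 = £112,424.06.
Total = £0.00 + £112,424.06 = £112,424.06.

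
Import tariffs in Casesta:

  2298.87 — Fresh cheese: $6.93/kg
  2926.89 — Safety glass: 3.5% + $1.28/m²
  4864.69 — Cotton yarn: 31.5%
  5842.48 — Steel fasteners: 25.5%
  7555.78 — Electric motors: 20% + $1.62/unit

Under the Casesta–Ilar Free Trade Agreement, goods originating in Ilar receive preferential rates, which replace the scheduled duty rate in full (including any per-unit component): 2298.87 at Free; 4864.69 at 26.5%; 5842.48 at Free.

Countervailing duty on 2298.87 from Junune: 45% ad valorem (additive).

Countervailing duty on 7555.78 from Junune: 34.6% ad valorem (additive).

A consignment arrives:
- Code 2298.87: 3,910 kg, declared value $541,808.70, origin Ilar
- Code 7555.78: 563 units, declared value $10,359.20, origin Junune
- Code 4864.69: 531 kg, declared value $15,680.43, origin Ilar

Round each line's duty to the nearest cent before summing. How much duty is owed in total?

$10,723.49

Line 1 (2298.87, Ilar, 3,910 kg, $541,808.70):
Base rate for 2298.87 is $6.93/kg.
Origin Ilar qualifies under the Casesta–Ilar agreement and 2298.87 is covered: preferential rate Free applies instead.
The additional-duty order on 2298.87 targets Junune, not Ilar; it does not apply.
Duty = $541,808.70 × 0% = $0.00.
Line 2 (7555.78, Junune, 563 units, $10,359.20):
Base rate for 7555.78 is 20% + $1.62/unit.
Additional duty on 7555.78 from Junune: +34.6%. Applied ad valorem rate: 20% + 34.6% = 54.6%.
Duty = $10,359.20 × 54.6% + 563 × $1.62 = $6,568.18.
Line 3 (4864.69, Ilar, 531 kg, $15,680.43):
Base rate for 4864.69 is 31.5%.
Origin Ilar qualifies under the Casesta–Ilar agreement and 4864.69 is covered: preferential rate 26.5% applies instead.
Duty = $15,680.43 × 26.5% = $4,155.31.
Total = $0.00 + $6,568.18 + $4,155.31 = $10,723.49.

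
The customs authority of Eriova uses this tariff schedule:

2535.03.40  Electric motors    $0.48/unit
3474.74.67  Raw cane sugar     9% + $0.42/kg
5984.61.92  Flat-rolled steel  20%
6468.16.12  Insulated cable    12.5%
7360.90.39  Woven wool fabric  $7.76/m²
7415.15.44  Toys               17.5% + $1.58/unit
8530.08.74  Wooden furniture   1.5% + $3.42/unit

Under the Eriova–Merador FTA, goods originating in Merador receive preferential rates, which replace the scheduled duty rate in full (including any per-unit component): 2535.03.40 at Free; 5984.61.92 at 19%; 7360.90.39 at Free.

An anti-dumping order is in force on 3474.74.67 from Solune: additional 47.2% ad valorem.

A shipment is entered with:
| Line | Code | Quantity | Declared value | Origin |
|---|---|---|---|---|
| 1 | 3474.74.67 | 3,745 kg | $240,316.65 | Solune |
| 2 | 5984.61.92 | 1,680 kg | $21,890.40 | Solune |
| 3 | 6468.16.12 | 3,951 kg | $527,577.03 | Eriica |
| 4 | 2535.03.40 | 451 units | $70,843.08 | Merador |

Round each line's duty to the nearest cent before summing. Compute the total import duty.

$206,956.07

Line 1 (3474.74.67, Solune, 3,745 kg, $240,316.65):
Base rate for 3474.74.67 is 9% + $0.42/kg.
Additional duty on 3474.74.67 from Solune: +47.2%. Applied ad valorem rate: 9% + 47.2% = 56.2%.
Duty = $240,316.65 × 56.2% + 3,745 × $0.42 = $136,630.86.
Line 2 (5984.61.92, Solune, 1,680 kg, $21,890.40):
Base rate for 5984.61.92 is 20%.
5984.61.92 has an FTA preferential rate, but origin Solune is not Merador; base rate stands.
Duty = $21,890.40 × 20% = $4,378.08.
Line 3 (6468.16.12, Eriica, 3,951 kg, $527,577.03):
Base rate for 6468.16.12 is 12.5%.
Duty = $527,577.03 × 12.5% = $65,947.13.
Line 4 (2535.03.40, Merador, 451 units, $70,843.08):
Base rate for 2535.03.40 is $0.48/unit.
Origin Merador qualifies under the Eriova–Merador agreement and 2535.03.40 is covered: preferential rate Free applies instead.
Duty = $70,843.08 × 0% = $0.00.
Total = $136,630.86 + $4,378.08 + $65,947.13 + $0.00 = $206,956.07.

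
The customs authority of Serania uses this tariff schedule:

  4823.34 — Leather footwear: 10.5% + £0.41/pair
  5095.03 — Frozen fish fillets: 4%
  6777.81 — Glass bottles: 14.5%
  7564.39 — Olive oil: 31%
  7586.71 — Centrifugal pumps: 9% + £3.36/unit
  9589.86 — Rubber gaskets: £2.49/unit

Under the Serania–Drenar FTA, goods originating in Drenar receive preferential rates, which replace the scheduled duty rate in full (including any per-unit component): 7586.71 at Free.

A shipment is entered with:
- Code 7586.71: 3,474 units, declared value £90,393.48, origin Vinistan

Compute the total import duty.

Line 1 (7586.71, Vinistan, 3,474 units, £90,393.48):
Base rate for 7586.71 is 9% + £3.36/unit.
7586.71 has an FTA preferential rate, but origin Vinistan is not Drenar; base rate stands.
Duty = £90,393.48 × 9% + 3,474 × £3.36 = £19,808.05.

£19,808.05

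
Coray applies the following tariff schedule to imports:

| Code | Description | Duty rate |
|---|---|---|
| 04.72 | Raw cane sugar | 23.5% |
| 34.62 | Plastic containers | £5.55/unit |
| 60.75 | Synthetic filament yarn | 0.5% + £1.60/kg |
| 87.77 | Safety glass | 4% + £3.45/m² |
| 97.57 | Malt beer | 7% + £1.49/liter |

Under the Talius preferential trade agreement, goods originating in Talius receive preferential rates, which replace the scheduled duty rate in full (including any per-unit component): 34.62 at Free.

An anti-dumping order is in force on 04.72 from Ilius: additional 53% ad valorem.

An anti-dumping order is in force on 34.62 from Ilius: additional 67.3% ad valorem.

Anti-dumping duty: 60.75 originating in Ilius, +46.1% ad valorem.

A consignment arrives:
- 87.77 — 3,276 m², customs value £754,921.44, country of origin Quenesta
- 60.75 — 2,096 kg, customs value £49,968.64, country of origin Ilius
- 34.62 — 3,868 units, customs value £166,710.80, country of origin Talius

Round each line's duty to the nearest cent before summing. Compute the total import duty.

Line 1 (87.77, Quenesta, 3,276 m², £754,921.44):
Base rate for 87.77 is 4% + £3.45/m².
Duty = £754,921.44 × 4% + 3,276 × £3.45 = £41,499.06.
Line 2 (60.75, Ilius, 2,096 kg, £49,968.64):
Base rate for 60.75 is 0.5% + £1.60/kg.
Additional duty on 60.75 from Ilius: +46.1%. Applied ad valorem rate: 0.5% + 46.1% = 46.6%.
Duty = £49,968.64 × 46.6% + 2,096 × £1.60 = £26,638.99.
Line 3 (34.62, Talius, 3,868 units, £166,710.80):
Base rate for 34.62 is £5.55/unit.
Origin Talius qualifies under the Coray–Talius agreement and 34.62 is covered: preferential rate Free applies instead.
The additional-duty order on 34.62 targets Ilius, not Talius; it does not apply.
Duty = £166,710.80 × 0% = £0.00.
Total = £41,499.06 + £26,638.99 + £0.00 = £68,138.05.

£68,138.05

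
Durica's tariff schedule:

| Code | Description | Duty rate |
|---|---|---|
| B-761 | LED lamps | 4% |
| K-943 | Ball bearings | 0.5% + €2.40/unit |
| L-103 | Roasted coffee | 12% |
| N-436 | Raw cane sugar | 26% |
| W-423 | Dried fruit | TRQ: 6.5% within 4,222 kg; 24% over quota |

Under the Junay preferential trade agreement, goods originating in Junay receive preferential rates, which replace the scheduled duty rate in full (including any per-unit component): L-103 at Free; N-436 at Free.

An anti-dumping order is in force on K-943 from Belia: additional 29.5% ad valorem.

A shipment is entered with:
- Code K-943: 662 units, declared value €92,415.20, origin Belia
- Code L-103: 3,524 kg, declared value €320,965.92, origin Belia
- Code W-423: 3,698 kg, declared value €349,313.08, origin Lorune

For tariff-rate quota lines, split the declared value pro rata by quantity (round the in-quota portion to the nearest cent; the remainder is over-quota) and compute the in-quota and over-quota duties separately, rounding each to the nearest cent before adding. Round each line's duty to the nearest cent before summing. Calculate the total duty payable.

€90,534.62

Line 1 (K-943, Belia, 662 units, €92,415.20):
Base rate for K-943 is 0.5% + €2.40/unit.
Additional duty on K-943 from Belia: +29.5%. Applied ad valorem rate: 0.5% + 29.5% = 30%.
Duty = €92,415.20 × 30% + 662 × €2.40 = €29,313.36.
Line 2 (L-103, Belia, 3,524 kg, €320,965.92):
Base rate for L-103 is 12%.
L-103 has an FTA preferential rate, but origin Belia is not Junay; base rate stands.
Duty = €320,965.92 × 12% = €38,515.91.
Line 3 (W-423, Lorune, 3,698 kg, €349,313.08):
Code W-423 is under a tariff-rate quota (threshold 4,222 kg). Quantity 3,698 kg is within the quota, so the in-quota rate 6.5% applies to the full value.
Duty = €349,313.08 × 6.5% = €22,705.35.
Total = €29,313.36 + €38,515.91 + €22,705.35 = €90,534.62.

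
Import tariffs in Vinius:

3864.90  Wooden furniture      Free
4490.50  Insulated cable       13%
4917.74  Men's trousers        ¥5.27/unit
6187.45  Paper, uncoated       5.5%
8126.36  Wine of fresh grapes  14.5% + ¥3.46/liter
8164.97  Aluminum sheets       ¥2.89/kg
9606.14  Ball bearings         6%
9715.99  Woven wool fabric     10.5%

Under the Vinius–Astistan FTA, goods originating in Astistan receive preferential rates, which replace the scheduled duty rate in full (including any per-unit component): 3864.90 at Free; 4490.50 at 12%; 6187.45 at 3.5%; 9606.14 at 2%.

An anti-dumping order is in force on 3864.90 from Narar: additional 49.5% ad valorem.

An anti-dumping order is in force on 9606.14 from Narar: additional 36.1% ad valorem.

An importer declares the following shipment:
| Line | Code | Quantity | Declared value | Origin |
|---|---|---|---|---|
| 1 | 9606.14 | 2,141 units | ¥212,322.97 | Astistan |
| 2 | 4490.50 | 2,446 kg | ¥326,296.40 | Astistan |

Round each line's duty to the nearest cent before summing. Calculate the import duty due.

Line 1 (9606.14, Astistan, 2,141 units, ¥212,322.97):
Base rate for 9606.14 is 6%.
Origin Astistan qualifies under the Vinius–Astistan agreement and 9606.14 is covered: preferential rate 2% applies instead.
The additional-duty order on 9606.14 targets Narar, not Astistan; it does not apply.
Duty = ¥212,322.97 × 2% = ¥4,246.46.
Line 2 (4490.50, Astistan, 2,446 kg, ¥326,296.40):
Base rate for 4490.50 is 13%.
Origin Astistan qualifies under the Vinius–Astistan agreement and 4490.50 is covered: preferential rate 12% applies instead.
Duty = ¥326,296.40 × 12% = ¥39,155.57.
Total = ¥4,246.46 + ¥39,155.57 = ¥43,402.03.

¥43,402.03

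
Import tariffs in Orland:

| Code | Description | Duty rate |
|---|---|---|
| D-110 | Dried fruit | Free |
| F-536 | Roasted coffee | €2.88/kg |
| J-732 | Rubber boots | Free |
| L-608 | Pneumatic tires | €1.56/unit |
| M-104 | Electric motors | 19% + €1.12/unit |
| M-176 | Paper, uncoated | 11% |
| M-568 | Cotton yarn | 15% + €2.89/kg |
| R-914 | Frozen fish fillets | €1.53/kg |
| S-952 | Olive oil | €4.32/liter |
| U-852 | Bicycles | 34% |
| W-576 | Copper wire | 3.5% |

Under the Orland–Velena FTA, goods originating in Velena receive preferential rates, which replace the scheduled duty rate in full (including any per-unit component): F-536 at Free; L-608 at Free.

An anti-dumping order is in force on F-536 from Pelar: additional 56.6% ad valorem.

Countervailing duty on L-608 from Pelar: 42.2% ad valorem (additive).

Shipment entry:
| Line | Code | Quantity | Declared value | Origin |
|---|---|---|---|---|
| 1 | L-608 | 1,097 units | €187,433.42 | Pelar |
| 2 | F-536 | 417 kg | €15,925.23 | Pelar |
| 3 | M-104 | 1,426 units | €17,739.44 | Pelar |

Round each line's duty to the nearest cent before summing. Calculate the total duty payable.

€95,990.47

Line 1 (L-608, Pelar, 1,097 units, €187,433.42):
Base rate for L-608 is €1.56/unit.
L-608 has an FTA preferential rate, but origin Pelar is not Velena; base rate stands.
Additional duty on L-608 from Pelar: +42.2% ad valorem. Applied ad valorem rate = 42.2%.
Duty = €187,433.42 × 42.2% + 1,097 × €1.56 = €80,808.22.
Line 2 (F-536, Pelar, 417 kg, €15,925.23):
Base rate for F-536 is €2.88/kg.
F-536 has an FTA preferential rate, but origin Pelar is not Velena; base rate stands.
Additional duty on F-536 from Pelar: +56.6% ad valorem. Applied ad valorem rate = 56.6%.
Duty = €15,925.23 × 56.6% + 417 × €2.88 = €10,214.64.
Line 3 (M-104, Pelar, 1,426 units, €17,739.44):
Base rate for M-104 is 19% + €1.12/unit.
Duty = €17,739.44 × 19% + 1,426 × €1.12 = €4,967.61.
Total = €80,808.22 + €10,214.64 + €4,967.61 = €95,990.47.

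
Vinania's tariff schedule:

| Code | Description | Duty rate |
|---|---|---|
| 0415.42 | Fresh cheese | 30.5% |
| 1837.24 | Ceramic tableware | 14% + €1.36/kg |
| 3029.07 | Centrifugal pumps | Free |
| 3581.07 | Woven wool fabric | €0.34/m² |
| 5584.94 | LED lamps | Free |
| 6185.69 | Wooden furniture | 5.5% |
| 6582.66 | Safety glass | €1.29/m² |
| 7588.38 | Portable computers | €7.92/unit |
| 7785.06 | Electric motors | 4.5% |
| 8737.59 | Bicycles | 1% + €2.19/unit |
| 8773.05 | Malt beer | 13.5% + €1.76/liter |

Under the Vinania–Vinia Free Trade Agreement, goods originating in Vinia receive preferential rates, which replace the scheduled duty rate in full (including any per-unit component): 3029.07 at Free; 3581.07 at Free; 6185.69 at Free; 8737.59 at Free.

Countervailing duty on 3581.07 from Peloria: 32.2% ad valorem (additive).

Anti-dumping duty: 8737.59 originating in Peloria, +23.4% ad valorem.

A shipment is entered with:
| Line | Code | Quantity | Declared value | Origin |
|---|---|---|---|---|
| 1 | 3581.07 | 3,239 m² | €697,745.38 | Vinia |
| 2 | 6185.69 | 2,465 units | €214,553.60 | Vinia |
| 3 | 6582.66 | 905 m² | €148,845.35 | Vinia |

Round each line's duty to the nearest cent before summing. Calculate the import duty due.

€1,167.45

Line 1 (3581.07, Vinia, 3,239 m², €697,745.38):
Base rate for 3581.07 is €0.34/m².
Origin Vinia qualifies under the Vinania–Vinia agreement and 3581.07 is covered: preferential rate Free applies instead.
The additional-duty order on 3581.07 targets Peloria, not Vinia; it does not apply.
Duty = €697,745.38 × 0% = €0.00.
Line 2 (6185.69, Vinia, 2,465 units, €214,553.60):
Base rate for 6185.69 is 5.5%.
Origin Vinia qualifies under the Vinania–Vinia agreement and 6185.69 is covered: preferential rate Free applies instead.
Duty = €214,553.60 × 0% = €0.00.
Line 3 (6582.66, Vinia, 905 m², €148,845.35):
Base rate for 6582.66 is €1.29/m².
Origin Vinia is the FTA partner but 6582.66 is not on the preference list; base rate stands.
Duty = 905 × €1.29 = €1,167.45.
Total = €0.00 + €0.00 + €1,167.45 = €1,167.45.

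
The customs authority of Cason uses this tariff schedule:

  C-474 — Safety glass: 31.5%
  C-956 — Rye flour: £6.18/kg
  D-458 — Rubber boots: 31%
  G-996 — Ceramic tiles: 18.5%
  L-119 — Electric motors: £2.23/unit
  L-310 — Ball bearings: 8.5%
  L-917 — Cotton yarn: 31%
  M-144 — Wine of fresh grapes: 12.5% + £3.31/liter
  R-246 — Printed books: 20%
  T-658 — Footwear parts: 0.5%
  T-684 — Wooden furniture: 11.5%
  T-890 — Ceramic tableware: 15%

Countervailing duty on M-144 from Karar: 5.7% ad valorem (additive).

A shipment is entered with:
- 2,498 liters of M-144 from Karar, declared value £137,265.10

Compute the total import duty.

£33,250.63

Line 1 (M-144, Karar, 2,498 liters, £137,265.10):
Base rate for M-144 is 12.5% + £3.31/liter.
Additional duty on M-144 from Karar: +5.7%. Applied ad valorem rate: 12.5% + 5.7% = 18.2%.
Duty = £137,265.10 × 18.2% + 2,498 × £3.31 = £33,250.63.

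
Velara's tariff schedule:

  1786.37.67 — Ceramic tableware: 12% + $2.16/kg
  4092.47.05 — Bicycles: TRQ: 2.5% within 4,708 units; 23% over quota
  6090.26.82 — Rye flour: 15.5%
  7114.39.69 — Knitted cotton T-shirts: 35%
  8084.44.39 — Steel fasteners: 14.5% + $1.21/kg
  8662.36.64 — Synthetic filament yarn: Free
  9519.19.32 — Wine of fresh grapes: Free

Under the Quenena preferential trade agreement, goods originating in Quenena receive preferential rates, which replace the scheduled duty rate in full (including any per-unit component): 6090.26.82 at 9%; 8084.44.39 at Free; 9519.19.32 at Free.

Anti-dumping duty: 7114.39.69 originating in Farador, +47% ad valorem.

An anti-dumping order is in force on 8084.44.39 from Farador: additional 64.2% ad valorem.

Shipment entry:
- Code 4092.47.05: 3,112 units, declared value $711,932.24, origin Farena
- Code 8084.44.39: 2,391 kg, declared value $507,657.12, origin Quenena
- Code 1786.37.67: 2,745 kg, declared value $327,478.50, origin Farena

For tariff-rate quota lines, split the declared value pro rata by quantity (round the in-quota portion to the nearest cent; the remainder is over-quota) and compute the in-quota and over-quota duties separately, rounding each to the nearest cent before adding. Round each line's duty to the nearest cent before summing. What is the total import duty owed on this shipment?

$63,024.93

Line 1 (4092.47.05, Farena, 3,112 units, $711,932.24):
Code 4092.47.05 is under a tariff-rate quota (threshold 4,708 units). Quantity 3,112 units is within the quota, so the in-quota rate 2.5% applies to the full value.
Duty = $711,932.24 × 2.5% = $17,798.31.
Line 2 (8084.44.39, Quenena, 2,391 kg, $507,657.12):
Base rate for 8084.44.39 is 14.5% + $1.21/kg.
Origin Quenena qualifies under the Velara–Quenena agreement and 8084.44.39 is covered: preferential rate Free applies instead.
The additional-duty order on 8084.44.39 targets Farador, not Quenena; it does not apply.
Duty = $507,657.12 × 0% = $0.00.
Line 3 (1786.37.67, Farena, 2,745 kg, $327,478.50):
Base rate for 1786.37.67 is 12% + $2.16/kg.
Duty = $327,478.50 × 12% + 2,745 × $2.16 = $45,226.62.
Total = $17,798.31 + $0.00 + $45,226.62 = $63,024.93.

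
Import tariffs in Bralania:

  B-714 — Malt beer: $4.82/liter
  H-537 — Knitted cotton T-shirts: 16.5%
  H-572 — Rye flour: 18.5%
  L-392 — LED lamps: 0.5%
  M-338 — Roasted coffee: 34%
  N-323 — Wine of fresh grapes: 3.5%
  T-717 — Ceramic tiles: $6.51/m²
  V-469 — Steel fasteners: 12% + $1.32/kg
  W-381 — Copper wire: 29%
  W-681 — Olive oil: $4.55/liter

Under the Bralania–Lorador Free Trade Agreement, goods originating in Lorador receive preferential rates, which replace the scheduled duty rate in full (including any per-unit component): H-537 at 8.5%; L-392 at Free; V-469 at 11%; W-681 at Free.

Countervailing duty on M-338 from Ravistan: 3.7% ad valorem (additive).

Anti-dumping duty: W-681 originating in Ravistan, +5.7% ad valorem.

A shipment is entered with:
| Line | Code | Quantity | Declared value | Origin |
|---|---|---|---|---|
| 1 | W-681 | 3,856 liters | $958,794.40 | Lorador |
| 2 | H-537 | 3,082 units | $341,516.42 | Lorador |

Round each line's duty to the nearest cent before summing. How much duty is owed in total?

Line 1 (W-681, Lorador, 3,856 liters, $958,794.40):
Base rate for W-681 is $4.55/liter.
Origin Lorador qualifies under the Bralania–Lorador agreement and W-681 is covered: preferential rate Free applies instead.
The additional-duty order on W-681 targets Ravistan, not Lorador; it does not apply.
Duty = $958,794.40 × 0% = $0.00.
Line 2 (H-537, Lorador, 3,082 units, $341,516.42):
Base rate for H-537 is 16.5%.
Origin Lorador qualifies under the Bralania–Lorador agreement and H-537 is covered: preferential rate 8.5% applies instead.
Duty = $341,516.42 × 8.5% = $29,028.90.
Total = $0.00 + $29,028.90 = $29,028.90.

$29,028.90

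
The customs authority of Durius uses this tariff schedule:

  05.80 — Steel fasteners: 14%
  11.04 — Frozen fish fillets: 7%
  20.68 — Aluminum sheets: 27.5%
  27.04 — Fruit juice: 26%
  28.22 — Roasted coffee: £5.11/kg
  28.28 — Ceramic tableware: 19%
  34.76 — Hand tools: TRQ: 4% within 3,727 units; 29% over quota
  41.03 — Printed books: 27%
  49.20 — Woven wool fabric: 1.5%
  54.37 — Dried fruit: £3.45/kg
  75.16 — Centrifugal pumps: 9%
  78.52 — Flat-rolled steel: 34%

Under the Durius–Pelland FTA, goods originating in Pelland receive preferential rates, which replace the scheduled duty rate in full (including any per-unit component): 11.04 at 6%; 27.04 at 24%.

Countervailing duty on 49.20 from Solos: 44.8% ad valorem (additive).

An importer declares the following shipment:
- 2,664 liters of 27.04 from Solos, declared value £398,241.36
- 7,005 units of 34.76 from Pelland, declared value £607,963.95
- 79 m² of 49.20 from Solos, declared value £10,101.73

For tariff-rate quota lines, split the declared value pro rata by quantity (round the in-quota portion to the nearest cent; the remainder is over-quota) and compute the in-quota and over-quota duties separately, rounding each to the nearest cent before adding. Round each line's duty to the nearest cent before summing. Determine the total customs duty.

Line 1 (27.04, Solos, 2,664 liters, £398,241.36):
Base rate for 27.04 is 26%.
27.04 has an FTA preferential rate, but origin Solos is not Pelland; base rate stands.
Duty = £398,241.36 × 26% = £103,542.75.
Line 2 (34.76, Pelland, 7,005 units, £607,963.95):
Code 34.76 is under a tariff-rate quota (threshold 3,727 units). In-quota: 3,727 units at 4%; over-quota: 3,278 units at 29%.
Pro-rata value split: in-quota = £607,963.95 × 3,727/7,005 = £323,466.33; over-quota = £607,963.95 − £323,466.33 = £284,497.62.
In-quota duty = £323,466.33 × 4% = £12,938.65. Over-quota duty = £284,497.62 × 29% = £82,504.31.
Line duty = £12,938.65 + £82,504.31 = £95,442.96.
Line 3 (49.20, Solos, 79 m², £10,101.73):
Base rate for 49.20 is 1.5%.
Additional duty on 49.20 from Solos: +44.8%. Applied ad valorem rate: 1.5% + 44.8% = 46.3%.
Duty = £10,101.73 × 46.3% = £4,677.10.
Total = £103,542.75 + £95,442.96 + £4,677.10 = £203,662.81.

£203,662.81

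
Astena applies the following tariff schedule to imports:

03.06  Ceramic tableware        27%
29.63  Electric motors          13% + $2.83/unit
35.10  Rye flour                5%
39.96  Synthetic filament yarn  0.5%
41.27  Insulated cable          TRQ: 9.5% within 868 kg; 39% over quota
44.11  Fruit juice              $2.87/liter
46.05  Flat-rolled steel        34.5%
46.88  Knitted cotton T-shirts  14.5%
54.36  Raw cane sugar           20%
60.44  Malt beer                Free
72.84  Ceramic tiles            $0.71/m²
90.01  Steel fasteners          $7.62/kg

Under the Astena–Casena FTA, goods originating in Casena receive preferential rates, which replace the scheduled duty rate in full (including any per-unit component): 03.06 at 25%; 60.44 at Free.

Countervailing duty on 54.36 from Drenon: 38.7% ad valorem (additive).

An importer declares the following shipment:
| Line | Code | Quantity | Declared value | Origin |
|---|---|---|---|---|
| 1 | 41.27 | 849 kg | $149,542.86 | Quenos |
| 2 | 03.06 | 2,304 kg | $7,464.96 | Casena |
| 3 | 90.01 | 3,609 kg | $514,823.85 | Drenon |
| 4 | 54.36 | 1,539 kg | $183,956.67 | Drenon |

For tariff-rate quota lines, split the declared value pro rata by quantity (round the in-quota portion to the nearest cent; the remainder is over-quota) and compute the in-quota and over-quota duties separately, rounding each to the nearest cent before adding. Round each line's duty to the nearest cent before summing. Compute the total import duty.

$151,555.96

Line 1 (41.27, Quenos, 849 kg, $149,542.86):
Code 41.27 is under a tariff-rate quota (threshold 868 kg). Quantity 849 kg is within the quota, so the in-quota rate 9.5% applies to the full value.
Duty = $149,542.86 × 9.5% = $14,206.57.
Line 2 (03.06, Casena, 2,304 kg, $7,464.96):
Base rate for 03.06 is 27%.
Origin Casena qualifies under the Astena–Casena agreement and 03.06 is covered: preferential rate 25% applies instead.
Duty = $7,464.96 × 25% = $1,866.24.
Line 3 (90.01, Drenon, 3,609 kg, $514,823.85):
Base rate for 90.01 is $7.62/kg.
Duty = 3,609 × $7.62 = $27,500.58.
Line 4 (54.36, Drenon, 1,539 kg, $183,956.67):
Base rate for 54.36 is 20%.
Additional duty on 54.36 from Drenon: +38.7%. Applied ad valorem rate: 20% + 38.7% = 58.7%.
Duty = $183,956.67 × 58.7% = $107,982.57.
Total = $14,206.57 + $1,866.24 + $27,500.58 + $107,982.57 = $151,555.96.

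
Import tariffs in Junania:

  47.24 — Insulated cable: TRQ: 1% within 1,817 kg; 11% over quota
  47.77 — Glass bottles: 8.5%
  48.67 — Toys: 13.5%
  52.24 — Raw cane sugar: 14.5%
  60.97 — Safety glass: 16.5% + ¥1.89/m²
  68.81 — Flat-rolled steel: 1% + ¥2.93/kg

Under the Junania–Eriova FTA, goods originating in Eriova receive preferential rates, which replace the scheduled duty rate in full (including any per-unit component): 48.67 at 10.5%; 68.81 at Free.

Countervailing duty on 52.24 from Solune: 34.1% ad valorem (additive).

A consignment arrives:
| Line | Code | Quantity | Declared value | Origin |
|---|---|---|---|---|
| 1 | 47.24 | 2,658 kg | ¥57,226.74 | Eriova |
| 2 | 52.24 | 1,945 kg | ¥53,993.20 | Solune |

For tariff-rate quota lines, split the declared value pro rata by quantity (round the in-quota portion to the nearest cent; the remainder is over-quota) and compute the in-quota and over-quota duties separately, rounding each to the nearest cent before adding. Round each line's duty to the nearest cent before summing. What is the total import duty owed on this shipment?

¥28,623.64

Line 1 (47.24, Eriova, 2,658 kg, ¥57,226.74):
Code 47.24 is under a tariff-rate quota (threshold 1,817 kg). In-quota: 1,817 kg at 1%; over-quota: 841 kg at 11%.
Pro-rata value split: in-quota = ¥57,226.74 × 1,817/2,658 = ¥39,120.01; over-quota = ¥57,226.74 − ¥39,120.01 = ¥18,106.73.
In-quota duty = ¥39,120.01 × 1% = ¥391.20. Over-quota duty = ¥18,106.73 × 11% = ¥1,991.74.
Line duty = ¥391.20 + ¥1,991.74 = ¥2,382.94.
Line 2 (52.24, Solune, 1,945 kg, ¥53,993.20):
Base rate for 52.24 is 14.5%.
Additional duty on 52.24 from Solune: +34.1%. Applied ad valorem rate: 14.5% + 34.1% = 48.6%.
Duty = ¥53,993.20 × 48.6% = ¥26,240.70.
Total = ¥2,382.94 + ¥26,240.70 = ¥28,623.64.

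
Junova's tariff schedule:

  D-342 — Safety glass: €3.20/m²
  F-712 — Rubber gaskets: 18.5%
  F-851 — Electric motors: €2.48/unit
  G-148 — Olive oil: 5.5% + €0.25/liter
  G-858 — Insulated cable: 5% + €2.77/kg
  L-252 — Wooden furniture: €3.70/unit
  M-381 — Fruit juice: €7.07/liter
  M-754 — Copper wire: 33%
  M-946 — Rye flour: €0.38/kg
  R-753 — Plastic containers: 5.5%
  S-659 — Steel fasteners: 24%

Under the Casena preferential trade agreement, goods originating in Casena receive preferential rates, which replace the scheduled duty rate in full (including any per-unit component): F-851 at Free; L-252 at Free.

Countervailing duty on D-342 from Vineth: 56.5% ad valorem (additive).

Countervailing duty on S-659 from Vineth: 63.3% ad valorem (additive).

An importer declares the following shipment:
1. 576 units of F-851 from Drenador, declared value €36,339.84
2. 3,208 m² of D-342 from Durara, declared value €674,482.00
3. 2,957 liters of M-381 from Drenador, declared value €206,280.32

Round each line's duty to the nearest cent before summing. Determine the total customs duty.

€32,600.07

Line 1 (F-851, Drenador, 576 units, €36,339.84):
Base rate for F-851 is €2.48/unit.
F-851 has an FTA preferential rate, but origin Drenador is not Casena; base rate stands.
Duty = 576 × €2.48 = €1,428.48.
Line 2 (D-342, Durara, 3,208 m², €674,482.00):
Base rate for D-342 is €3.20/m².
The additional-duty order on D-342 targets Vineth, not Durara; it does not apply.
Duty = 3,208 × €3.20 = €10,265.60.
Line 3 (M-381, Drenador, 2,957 liters, €206,280.32):
Base rate for M-381 is €7.07/liter.
Duty = 2,957 × €7.07 = €20,905.99.
Total = €1,428.48 + €10,265.60 + €20,905.99 = €32,600.07.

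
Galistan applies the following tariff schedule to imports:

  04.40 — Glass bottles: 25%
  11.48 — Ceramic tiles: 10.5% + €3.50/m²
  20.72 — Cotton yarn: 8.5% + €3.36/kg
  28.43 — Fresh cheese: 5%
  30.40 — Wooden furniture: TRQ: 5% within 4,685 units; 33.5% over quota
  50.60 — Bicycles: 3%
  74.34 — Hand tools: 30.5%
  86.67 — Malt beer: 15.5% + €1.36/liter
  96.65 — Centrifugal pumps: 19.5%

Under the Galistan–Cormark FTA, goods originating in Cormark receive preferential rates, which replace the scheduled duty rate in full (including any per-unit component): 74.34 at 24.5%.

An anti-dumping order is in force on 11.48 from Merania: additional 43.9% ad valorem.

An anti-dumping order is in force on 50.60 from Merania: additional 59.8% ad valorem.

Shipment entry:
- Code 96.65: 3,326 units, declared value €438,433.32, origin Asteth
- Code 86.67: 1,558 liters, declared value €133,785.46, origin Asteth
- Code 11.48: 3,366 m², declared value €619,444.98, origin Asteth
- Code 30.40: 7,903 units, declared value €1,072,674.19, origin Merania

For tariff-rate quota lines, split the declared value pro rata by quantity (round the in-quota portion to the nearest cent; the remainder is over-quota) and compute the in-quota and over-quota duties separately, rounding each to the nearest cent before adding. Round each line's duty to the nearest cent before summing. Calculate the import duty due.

€363,288.61

Line 1 (96.65, Asteth, 3,326 units, €438,433.32):
Base rate for 96.65 is 19.5%.
Duty = €438,433.32 × 19.5% = €85,494.50.
Line 2 (86.67, Asteth, 1,558 liters, €133,785.46):
Base rate for 86.67 is 15.5% + €1.36/liter.
Duty = €133,785.46 × 15.5% + 1,558 × €1.36 = €22,855.63.
Line 3 (11.48, Asteth, 3,366 m², €619,444.98):
Base rate for 11.48 is 10.5% + €3.50/m².
The additional-duty order on 11.48 targets Merania, not Asteth; it does not apply.
Duty = €619,444.98 × 10.5% + 3,366 × €3.50 = €76,822.72.
Line 4 (30.40, Merania, 7,903 units, €1,072,674.19):
Code 30.40 is under a tariff-rate quota (threshold 4,685 units). In-quota: 4,685 units at 5%; over-quota: 3,218 units at 33.5%.
Pro-rata value split: in-quota = €1,072,674.19 × 4,685/7,903 = €635,895.05; over-quota = €1,072,674.19 − €635,895.05 = €436,779.14.
In-quota duty = €635,895.05 × 5% = €31,794.75. Over-quota duty = €436,779.14 × 33.5% = €146,321.01.
Line duty = €31,794.75 + €146,321.01 = €178,115.76.
Total = €85,494.50 + €22,855.63 + €76,822.72 + €178,115.76 = €363,288.61.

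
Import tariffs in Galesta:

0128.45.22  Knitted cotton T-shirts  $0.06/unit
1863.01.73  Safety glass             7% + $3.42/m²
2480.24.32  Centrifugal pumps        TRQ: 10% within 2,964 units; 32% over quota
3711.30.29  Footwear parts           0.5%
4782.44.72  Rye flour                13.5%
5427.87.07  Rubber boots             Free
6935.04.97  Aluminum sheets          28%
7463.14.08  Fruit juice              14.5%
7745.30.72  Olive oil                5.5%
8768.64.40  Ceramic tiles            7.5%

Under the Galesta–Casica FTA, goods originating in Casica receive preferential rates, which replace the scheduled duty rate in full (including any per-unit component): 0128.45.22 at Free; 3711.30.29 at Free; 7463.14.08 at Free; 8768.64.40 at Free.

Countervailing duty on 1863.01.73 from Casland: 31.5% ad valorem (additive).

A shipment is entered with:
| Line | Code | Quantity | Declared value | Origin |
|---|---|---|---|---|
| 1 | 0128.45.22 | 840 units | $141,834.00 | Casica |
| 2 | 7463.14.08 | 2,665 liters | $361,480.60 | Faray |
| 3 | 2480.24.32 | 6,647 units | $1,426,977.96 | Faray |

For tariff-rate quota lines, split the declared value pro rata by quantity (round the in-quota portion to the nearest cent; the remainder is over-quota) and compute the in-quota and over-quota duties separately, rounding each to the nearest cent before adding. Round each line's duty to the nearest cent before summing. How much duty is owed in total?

$369,059.10

Line 1 (0128.45.22, Casica, 840 units, $141,834.00):
Base rate for 0128.45.22 is $0.06/unit.
Origin Casica qualifies under the Galesta–Casica agreement and 0128.45.22 is covered: preferential rate Free applies instead.
Duty = $141,834.00 × 0% = $0.00.
Line 2 (7463.14.08, Faray, 2,665 liters, $361,480.60):
Base rate for 7463.14.08 is 14.5%.
7463.14.08 has an FTA preferential rate, but origin Faray is not Casica; base rate stands.
Duty = $361,480.60 × 14.5% = $52,414.69.
Line 3 (2480.24.32, Faray, 6,647 units, $1,426,977.96):
Code 2480.24.32 is under a tariff-rate quota (threshold 2,964 units). In-quota: 2,964 units at 10%; over-quota: 3,683 units at 32%.
Pro-rata value split: in-quota = $1,426,977.96 × 2,964/6,647 = $636,311.52; over-quota = $1,426,977.96 − $636,311.52 = $790,666.44.
In-quota duty = $636,311.52 × 10% = $63,631.15. Over-quota duty = $790,666.44 × 32% = $253,013.26.
Line duty = $63,631.15 + $253,013.26 = $316,644.41.
Total = $0.00 + $52,414.69 + $316,644.41 = $369,059.10.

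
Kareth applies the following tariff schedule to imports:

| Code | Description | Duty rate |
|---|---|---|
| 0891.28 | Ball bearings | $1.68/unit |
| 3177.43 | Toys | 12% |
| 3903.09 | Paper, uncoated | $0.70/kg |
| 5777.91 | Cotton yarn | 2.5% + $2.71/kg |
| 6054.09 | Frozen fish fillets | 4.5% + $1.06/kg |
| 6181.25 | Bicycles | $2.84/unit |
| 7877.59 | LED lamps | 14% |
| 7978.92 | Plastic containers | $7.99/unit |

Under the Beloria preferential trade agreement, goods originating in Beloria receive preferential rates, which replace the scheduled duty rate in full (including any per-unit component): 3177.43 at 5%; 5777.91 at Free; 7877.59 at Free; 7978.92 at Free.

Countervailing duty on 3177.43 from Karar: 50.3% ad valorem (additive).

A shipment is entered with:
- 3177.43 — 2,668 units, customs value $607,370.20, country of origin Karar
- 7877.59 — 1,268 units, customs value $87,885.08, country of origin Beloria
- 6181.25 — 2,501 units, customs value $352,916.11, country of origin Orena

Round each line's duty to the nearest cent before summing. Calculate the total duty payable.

Line 1 (3177.43, Karar, 2,668 units, $607,370.20):
Base rate for 3177.43 is 12%.
3177.43 has an FTA preferential rate, but origin Karar is not Beloria; base rate stands.
Additional duty on 3177.43 from Karar: +50.3%. Applied ad valorem rate: 12% + 50.3% = 62.3%.
Duty = $607,370.20 × 62.3% = $378,391.63.
Line 2 (7877.59, Beloria, 1,268 units, $87,885.08):
Base rate for 7877.59 is 14%.
Origin Beloria qualifies under the Kareth–Beloria agreement and 7877.59 is covered: preferential rate Free applies instead.
Duty = $87,885.08 × 0% = $0.00.
Line 3 (6181.25, Orena, 2,501 units, $352,916.11):
Base rate for 6181.25 is $2.84/unit.
Duty = 2,501 × $2.84 = $7,102.84.
Total = $378,391.63 + $0.00 + $7,102.84 = $385,494.47.

$385,494.47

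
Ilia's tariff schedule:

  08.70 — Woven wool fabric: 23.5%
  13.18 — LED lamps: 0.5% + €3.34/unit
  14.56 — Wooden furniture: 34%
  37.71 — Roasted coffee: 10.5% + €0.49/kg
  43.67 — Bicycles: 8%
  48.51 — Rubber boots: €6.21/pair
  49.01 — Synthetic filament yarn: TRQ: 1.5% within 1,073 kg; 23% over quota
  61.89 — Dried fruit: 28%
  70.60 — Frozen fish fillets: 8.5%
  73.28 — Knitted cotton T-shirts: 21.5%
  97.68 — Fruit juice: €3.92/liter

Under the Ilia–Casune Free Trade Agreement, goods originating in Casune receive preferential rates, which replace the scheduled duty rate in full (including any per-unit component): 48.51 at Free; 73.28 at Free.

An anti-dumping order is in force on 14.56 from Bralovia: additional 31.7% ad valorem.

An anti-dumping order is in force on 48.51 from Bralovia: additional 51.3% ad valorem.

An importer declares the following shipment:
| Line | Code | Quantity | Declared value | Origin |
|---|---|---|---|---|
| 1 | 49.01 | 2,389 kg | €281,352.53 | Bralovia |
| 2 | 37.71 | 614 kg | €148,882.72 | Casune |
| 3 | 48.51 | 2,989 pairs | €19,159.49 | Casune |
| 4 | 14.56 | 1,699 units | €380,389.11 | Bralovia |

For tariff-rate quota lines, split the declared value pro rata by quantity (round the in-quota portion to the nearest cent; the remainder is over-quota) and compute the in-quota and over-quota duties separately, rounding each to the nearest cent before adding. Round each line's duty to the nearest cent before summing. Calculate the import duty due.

€303,391.33

Line 1 (49.01, Bralovia, 2,389 kg, €281,352.53):
Code 49.01 is under a tariff-rate quota (threshold 1,073 kg). In-quota: 1,073 kg at 1.5%; over-quota: 1,316 kg at 23%.
Pro-rata value split: in-quota = €281,352.53 × 1,073/2,389 = €126,367.21; over-quota = €281,352.53 − €126,367.21 = €154,985.32.
In-quota duty = €126,367.21 × 1.5% = €1,895.51. Over-quota duty = €154,985.32 × 23% = €35,646.62.
Line duty = €1,895.51 + €35,646.62 = €37,542.13.
Line 2 (37.71, Casune, 614 kg, €148,882.72):
Base rate for 37.71 is 10.5% + €0.49/kg.
Origin Casune is the FTA partner but 37.71 is not on the preference list; base rate stands.
Duty = €148,882.72 × 10.5% + 614 × €0.49 = €15,933.55.
Line 3 (48.51, Casune, 2,989 pairs, €19,159.49):
Base rate for 48.51 is €6.21/pair.
Origin Casune qualifies under the Ilia–Casune agreement and 48.51 is covered: preferential rate Free applies instead.
The additional-duty order on 48.51 targets Bralovia, not Casune; it does not apply.
Duty = €19,159.49 × 0% = €0.00.
Line 4 (14.56, Bralovia, 1,699 units, €380,389.11):
Base rate for 14.56 is 34%.
Additional duty on 14.56 from Bralovia: +31.7%. Applied ad valorem rate: 34% + 31.7% = 65.7%.
Duty = €380,389.11 × 65.7% = €249,915.65.
Total = €37,542.13 + €15,933.55 + €0.00 + €249,915.65 = €303,391.33.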